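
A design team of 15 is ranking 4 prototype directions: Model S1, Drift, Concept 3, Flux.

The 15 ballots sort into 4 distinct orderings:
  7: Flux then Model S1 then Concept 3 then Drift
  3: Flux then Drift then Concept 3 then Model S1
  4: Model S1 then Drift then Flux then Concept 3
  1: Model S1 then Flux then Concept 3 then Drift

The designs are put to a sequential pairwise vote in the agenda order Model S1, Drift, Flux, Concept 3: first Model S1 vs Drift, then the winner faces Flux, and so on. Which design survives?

Flux

Round 1: Model S1 vs Drift — 12–3, Model S1 advances.
Round 2: Model S1 vs Flux — 5–10, Flux advances.
Round 3: Flux vs Concept 3 — 15–0, Flux advances.
The agenda winner is Flux.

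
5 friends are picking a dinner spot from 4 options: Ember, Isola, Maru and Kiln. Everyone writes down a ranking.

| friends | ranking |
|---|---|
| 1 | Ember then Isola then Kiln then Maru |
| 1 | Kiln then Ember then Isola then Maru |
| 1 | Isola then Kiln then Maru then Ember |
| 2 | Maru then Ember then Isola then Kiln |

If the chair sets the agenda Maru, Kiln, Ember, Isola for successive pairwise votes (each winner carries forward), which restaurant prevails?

Ember

Round 1: Maru vs Kiln — 2–3, Kiln advances.
Round 2: Kiln vs Ember — 2–3, Ember advances.
Round 3: Ember vs Isola — 4–1, Ember advances.
The agenda winner is Ember.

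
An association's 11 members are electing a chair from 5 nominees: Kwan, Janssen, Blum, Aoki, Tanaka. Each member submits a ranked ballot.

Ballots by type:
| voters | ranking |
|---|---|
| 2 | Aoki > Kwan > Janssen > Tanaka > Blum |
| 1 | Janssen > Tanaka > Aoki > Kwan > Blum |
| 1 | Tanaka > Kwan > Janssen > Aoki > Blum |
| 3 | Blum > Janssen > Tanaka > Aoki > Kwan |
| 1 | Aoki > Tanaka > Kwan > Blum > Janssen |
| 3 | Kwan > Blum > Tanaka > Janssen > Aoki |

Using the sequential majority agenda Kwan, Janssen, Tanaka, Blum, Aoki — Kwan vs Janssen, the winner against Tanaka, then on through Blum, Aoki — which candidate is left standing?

Round 1: Kwan vs Janssen — 7–4, Kwan advances.
Round 2: Kwan vs Tanaka — 5–6, Tanaka advances.
Round 3: Tanaka vs Blum — 5–6, Blum advances.
Round 4: Blum vs Aoki — 6–5, Blum advances.
Blum survives the agenda.

Blum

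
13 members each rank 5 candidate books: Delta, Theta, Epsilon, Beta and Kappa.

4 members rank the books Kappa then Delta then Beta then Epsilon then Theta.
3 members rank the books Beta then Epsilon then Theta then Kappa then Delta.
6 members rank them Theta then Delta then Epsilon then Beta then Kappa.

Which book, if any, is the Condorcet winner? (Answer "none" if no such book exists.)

Check each pair by majority over 13 ballots:
Delta vs Theta: 4 to 9, Theta.
Delta vs Epsilon: Delta preferred on 4+6 = 10 ballots; Delta wins 10–3.
Delta vs Beta: Delta is ranked higher on 4+6 = 10 ballots, Beta on 3. Delta wins 10–3.
Delta vs Kappa: Delta is ranked higher on 6 ballots, Kappa on 7. Kappa wins 7–6.
Theta vs Epsilon: Theta is ranked higher on 6 ballots, Epsilon on 7. Epsilon wins 7–6.
Theta vs Beta: Theta is ranked higher on 6 ballots, Beta on 7. Beta wins 7–6.
Theta vs Kappa: Theta is ranked higher on 3+6 = 9 ballots, Kappa on 4. Theta wins 9–4.
Epsilon vs Beta: 6 to 7, Beta.
Epsilon vs Kappa: 3+6 = 9 for Epsilon, 4 for Kappa — Epsilon by 9–4.
Beta vs Kappa: Beta is ranked higher on 3+6 = 9 ballots, Kappa on 4. Beta wins 9–4.
No book is unbeaten: Delta loses to Theta; Theta loses to Epsilon; Epsilon loses to Delta; Beta loses to Delta; Kappa loses to Theta. In particular Delta beats Epsilon beats Theta beats Delta is a majority cycle — no Condorcet winner exists.

none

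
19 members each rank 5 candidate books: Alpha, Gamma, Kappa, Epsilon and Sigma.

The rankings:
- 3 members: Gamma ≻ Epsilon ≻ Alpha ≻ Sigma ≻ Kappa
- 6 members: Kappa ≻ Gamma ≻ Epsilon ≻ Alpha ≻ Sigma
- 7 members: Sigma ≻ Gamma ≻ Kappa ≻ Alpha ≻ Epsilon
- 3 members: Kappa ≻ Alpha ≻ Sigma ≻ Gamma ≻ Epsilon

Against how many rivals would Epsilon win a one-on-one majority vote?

Epsilon against each rival (19 members):
Epsilon vs Alpha: 3+6 = 9 for Epsilon, 10 for Alpha — Alpha by 10–9.
Epsilon vs Gamma: 0 to 19, Gamma.
Epsilon vs Kappa: Epsilon is ranked higher on 3 ballots, Kappa on 16. Kappa wins 16–3.
Epsilon vs Sigma: 3+6 = 9 for Epsilon, 10 for Sigma — Sigma by 10–9.
Epsilon beats no one; loses to Alpha, Gamma, Kappa, Sigma — 0 pairwise wins.

0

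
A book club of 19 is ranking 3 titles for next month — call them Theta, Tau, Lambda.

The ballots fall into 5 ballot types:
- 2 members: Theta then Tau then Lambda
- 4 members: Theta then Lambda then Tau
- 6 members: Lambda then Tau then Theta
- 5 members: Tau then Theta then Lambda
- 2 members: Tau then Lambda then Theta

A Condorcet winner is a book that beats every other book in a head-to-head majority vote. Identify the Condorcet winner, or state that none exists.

none

Check each pair by majority over 19 ballots:
Theta vs Tau: Tau, 13–6.
Theta–Lambda: Theta 11–8.
Tau–Lambda: Lambda 10–9.
Each book drops at least one matchup (Theta loses to Tau; Tau loses to Lambda; Lambda loses to Theta); the cycle Theta → Lambda → Tau → Theta rules out a Condorcet winner.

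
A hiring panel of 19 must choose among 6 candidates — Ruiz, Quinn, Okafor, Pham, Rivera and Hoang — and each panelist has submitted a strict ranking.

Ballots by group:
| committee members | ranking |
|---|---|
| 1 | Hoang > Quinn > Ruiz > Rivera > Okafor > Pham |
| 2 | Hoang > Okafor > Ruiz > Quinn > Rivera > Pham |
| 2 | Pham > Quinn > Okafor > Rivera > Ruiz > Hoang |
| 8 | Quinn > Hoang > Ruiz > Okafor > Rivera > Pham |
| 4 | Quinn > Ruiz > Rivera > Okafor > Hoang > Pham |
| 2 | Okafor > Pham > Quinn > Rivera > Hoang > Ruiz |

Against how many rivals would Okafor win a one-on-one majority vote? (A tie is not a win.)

2

Okafor against each rival (19 committee members):
Okafor vs Ruiz: Okafor preferred on 2+2+2 = 6 ballots; Ruiz wins 13–6.
Okafor vs Quinn: Quinn wins 15–4.
Okafor vs Pham: Okafor preferred on 1+2+8+4+2 = 17 ballots; Okafor wins 17–2.
Okafor vs Rivera: Okafor wins 14–5.
Okafor vs Hoang: Hoang, 11–8.
Okafor beats Pham, Rivera; loses to Ruiz, Quinn, Hoang — 2 pairwise wins.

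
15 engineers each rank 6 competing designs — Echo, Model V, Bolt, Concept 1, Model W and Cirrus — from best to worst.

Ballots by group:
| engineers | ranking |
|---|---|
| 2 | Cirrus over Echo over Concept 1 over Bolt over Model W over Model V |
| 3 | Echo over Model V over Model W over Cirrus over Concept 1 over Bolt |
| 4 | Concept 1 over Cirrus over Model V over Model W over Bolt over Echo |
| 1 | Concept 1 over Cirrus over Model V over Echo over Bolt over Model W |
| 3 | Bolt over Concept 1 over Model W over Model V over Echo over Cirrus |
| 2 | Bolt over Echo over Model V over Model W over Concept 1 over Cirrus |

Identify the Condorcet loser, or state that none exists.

Pairwise majorities:
Echo vs Model V: Model V, 8–7.
Echo vs Bolt: Bolt wins 9–6.
Echo vs Concept 1: Concept 1, 8–7.
Echo vs Model W: 2+3+1+2 = 8 for Echo, 7 for Model W — Echo by 8–7.
Echo vs Cirrus: Echo preferred on 3+3+2 = 8 ballots; Echo wins 8–7.
Model V vs Bolt: Model V wins 8–7.
Model V vs Concept 1: 5 to 10, Concept 1.
Model V vs Model W: Model V wins 10–5.
Model V vs Cirrus: 8 to 7, Model V.
Bolt vs Concept 1: 5 to 10, Concept 1.
Bolt vs Model W: Bolt is ranked higher on 2+1+3+2 = 8 ballots, Model W on 7. Bolt wins 8–7.
Bolt vs Cirrus: Cirrus wins 10–5.
Concept 1 vs Model W: Concept 1, 10–5.
Concept 1 vs Cirrus: Concept 1, 10–5.
Model W vs Cirrus: Model W preferred on 3+3+2 = 8 ballots; Model W wins 8–7.
Every design wins at least one matchup (Echo beats Model W; Model V beats Echo; Bolt beats Echo; Concept 1 beats Echo; Model W beats Cirrus; Cirrus beats Bolt), so there is no Condorcet loser.

none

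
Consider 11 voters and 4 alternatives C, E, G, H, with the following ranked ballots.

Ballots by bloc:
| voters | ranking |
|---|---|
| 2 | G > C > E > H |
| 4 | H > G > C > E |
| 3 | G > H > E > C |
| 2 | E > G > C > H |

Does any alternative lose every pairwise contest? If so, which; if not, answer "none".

Pairwise majorities:
C vs E: C preferred on 2+4 = 6 ballots; C wins 6–5.
C vs G: C preferred on 0 ballots; G wins 11–0.
C vs H: 2+2 = 4 for C, 7 for H — H by 7–4.
E vs G: 2 to 9, G.
E vs H: 2+2 = 4 for E, 7 for H — H by 7–4.
G–H: G 7–4.
Only E has no wins; E is the Condorcet loser.

E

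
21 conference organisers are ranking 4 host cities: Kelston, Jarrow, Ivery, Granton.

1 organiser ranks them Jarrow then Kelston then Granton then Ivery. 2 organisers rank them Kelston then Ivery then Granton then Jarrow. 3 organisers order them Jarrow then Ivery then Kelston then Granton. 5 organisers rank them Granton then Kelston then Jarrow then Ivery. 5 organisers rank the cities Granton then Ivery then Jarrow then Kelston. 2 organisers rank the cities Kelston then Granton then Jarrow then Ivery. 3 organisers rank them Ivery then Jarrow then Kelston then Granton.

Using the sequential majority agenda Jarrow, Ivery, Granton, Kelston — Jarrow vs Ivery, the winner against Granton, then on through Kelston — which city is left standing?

Kelston

Round 1: Jarrow vs Ivery — 11–10, Jarrow advances.
Round 2: Jarrow vs Granton — 7–14, Granton advances.
Round 3: Granton vs Kelston — 10–11, Kelston advances.
Kelston survives the agenda.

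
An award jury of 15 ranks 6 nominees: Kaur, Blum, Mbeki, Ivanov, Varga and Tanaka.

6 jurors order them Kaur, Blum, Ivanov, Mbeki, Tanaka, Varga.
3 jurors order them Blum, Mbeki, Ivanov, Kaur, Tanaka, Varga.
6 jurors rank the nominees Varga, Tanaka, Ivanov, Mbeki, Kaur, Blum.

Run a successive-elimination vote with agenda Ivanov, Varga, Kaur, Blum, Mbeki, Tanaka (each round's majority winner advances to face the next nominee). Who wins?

Blum

Round 1: Ivanov vs Varga — 9–6, Ivanov advances.
Round 2: Ivanov vs Kaur — 9–6, Ivanov advances.
Round 3: Ivanov vs Blum — 6–9, Blum advances.
Round 4: Blum vs Mbeki — 9–6, Blum advances.
Round 5: Blum vs Tanaka — 9–6, Blum advances.
The agenda winner is Blum.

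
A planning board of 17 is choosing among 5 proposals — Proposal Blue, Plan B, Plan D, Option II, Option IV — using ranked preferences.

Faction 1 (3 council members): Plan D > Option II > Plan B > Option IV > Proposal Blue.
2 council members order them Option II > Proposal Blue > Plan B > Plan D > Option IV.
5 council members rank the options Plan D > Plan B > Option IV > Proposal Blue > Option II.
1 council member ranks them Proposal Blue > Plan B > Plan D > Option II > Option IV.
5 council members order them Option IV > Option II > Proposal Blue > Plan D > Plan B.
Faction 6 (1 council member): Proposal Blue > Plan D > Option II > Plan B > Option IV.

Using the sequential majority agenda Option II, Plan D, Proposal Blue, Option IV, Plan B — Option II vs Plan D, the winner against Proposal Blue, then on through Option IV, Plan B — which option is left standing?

Round 1: Option II vs Plan D — 7–10, Plan D advances.
Round 2: Plan D vs Proposal Blue — 8–9, Proposal Blue advances.
Round 3: Proposal Blue vs Option IV — 4–13, Option IV advances.
Round 4: Option IV vs Plan B — 5–12, Plan B advances.
The agenda winner is Plan B.

Plan B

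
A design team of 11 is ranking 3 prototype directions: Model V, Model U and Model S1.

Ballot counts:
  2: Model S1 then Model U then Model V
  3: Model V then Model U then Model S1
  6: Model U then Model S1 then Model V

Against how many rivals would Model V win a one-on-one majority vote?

Model V against each rival (11 engineers):
Model V vs Model U: Model U, 8–3.
Model V–Model S1: Model S1 8–3.
Model V beats no one; loses to Model U, Model S1 — 0 pairwise wins.

0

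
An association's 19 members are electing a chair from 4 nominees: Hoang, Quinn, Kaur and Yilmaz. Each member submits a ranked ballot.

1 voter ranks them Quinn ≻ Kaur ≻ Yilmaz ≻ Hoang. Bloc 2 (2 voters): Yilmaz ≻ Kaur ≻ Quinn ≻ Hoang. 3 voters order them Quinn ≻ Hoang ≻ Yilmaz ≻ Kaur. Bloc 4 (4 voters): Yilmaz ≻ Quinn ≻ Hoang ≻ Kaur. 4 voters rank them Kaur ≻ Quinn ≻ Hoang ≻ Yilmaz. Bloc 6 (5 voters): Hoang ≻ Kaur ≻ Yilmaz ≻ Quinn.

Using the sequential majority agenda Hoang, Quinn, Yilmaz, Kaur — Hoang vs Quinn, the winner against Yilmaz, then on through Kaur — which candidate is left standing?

Round 1: Hoang vs Quinn — 5–14, Quinn advances.
Round 2: Quinn vs Yilmaz — 8–11, Yilmaz advances.
Round 3: Yilmaz vs Kaur — 9–10, Kaur advances.
The agenda winner is Kaur.

Kaur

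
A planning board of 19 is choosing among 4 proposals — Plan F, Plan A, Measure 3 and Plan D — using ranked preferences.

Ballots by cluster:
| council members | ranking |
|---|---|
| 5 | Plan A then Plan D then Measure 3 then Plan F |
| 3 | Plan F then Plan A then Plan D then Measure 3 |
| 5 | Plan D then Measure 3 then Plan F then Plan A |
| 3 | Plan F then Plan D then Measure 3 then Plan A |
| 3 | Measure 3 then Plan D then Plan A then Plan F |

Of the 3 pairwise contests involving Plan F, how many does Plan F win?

Plan F against each rival (19 council members):
Plan F vs Plan A: Plan F wins 11–8.
Plan F vs Measure 3: Measure 3 wins 13–6.
Plan F vs Plan D: Plan D wins 13–6.
Plan F beats Plan A; loses to Measure 3, Plan D — 1 pairwise win.

1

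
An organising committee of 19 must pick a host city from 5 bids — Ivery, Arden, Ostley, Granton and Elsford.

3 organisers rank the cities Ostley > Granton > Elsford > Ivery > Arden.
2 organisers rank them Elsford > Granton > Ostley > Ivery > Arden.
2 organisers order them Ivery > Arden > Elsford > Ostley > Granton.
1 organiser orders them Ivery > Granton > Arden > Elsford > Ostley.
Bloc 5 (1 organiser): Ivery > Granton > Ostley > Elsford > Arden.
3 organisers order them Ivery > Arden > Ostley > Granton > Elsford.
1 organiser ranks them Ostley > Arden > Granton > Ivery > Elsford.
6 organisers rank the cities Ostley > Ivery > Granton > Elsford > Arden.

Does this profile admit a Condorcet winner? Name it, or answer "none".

Ostley

Check each pair by majority over 19 ballots:
Ivery vs Arden: 18 for Ivery, 1 for Arden — Ivery by 18–1.
Ivery–Ostley: Ostley 12–7.
Ivery vs Granton: Ivery, 13–6.
Ivery–Elsford: Ivery 14–5.
Arden vs Ostley: Ostley wins 13–6.
Arden vs Granton: Arden is ranked higher on 2+3+1 = 6 ballots, Granton on 13. Granton wins 13–6.
Arden vs Elsford: Elsford wins 12–7.
Ostley vs Granton: 3+2+3+1+6 = 15 for Ostley, 4 for Granton — Ostley by 15–4.
Ostley vs Elsford: 14 to 5, Ostley.
Granton vs Elsford: 15 to 4, Granton.
Ostley beats each of Ivery, Arden, Granton, Elsford — Ostley is the Condorcet winner.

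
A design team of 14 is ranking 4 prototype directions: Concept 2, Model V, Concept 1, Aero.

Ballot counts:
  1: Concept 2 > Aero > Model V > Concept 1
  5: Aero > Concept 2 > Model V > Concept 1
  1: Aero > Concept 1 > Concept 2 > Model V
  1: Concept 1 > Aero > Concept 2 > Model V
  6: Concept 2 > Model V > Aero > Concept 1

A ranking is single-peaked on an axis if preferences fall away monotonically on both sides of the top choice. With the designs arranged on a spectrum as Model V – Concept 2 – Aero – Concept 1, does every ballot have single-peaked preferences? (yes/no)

Axis positions: Model V=1, Concept 2=2, Aero=3, Concept 1=4.
Ballot type 1 (peak Concept 2 at position 2): ranking walks positions 2-3-1-4, expanding outward from the peak — single-peaked.
Ballot type 2 (peak Aero at position 3): ranking walks positions 3-2-1-4, expanding outward from the peak — single-peaked.
Ballot type 3 (peak Aero at position 3): ranking walks positions 3-4-2-1, expanding outward from the peak — single-peaked.
Ballot type 4 (peak Concept 1 at position 4): ranking walks positions 4-3-2-1, expanding outward from the peak — single-peaked.
Ballot type 5 (peak Concept 2 at position 2): ranking walks positions 2-1-3-4, expanding outward from the peak — single-peaked.
Every ranking is single-peaked on this axis.

yes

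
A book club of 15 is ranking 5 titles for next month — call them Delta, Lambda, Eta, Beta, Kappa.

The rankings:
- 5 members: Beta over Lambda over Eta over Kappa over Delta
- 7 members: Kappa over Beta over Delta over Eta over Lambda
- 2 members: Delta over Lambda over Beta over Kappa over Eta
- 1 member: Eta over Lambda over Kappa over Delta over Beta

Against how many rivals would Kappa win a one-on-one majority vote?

3

Kappa against each rival (15 members):
Kappa vs Delta: Kappa, 13–2.
Kappa vs Lambda: Kappa is ranked higher on 7 ballots, Lambda on 8. Lambda wins 8–7.
Kappa vs Eta: Kappa, 9–6.
Kappa vs Beta: Kappa preferred on 7+1 = 8 ballots; Kappa wins 8–7.
Kappa beats Delta, Eta, Beta; loses to Lambda — 3 pairwise wins.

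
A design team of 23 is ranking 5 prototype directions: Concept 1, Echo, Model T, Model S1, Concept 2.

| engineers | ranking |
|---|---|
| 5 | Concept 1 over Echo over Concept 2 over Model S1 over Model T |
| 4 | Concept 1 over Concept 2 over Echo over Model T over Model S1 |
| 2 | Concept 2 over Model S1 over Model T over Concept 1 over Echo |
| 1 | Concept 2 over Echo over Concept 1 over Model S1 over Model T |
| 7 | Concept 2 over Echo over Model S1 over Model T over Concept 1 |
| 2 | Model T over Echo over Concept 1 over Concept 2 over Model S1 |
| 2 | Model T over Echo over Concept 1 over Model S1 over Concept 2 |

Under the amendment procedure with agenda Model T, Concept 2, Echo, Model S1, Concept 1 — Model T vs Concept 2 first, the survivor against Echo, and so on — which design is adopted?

Concept 1

Round 1: Model T vs Concept 2 — 4–19, Concept 2 advances.
Round 2: Concept 2 vs Echo — 14–9, Concept 2 advances.
Round 3: Concept 2 vs Model S1 — 21–2, Concept 2 advances.
Round 4: Concept 2 vs Concept 1 — 10–13, Concept 1 advances.
The agenda winner is Concept 1.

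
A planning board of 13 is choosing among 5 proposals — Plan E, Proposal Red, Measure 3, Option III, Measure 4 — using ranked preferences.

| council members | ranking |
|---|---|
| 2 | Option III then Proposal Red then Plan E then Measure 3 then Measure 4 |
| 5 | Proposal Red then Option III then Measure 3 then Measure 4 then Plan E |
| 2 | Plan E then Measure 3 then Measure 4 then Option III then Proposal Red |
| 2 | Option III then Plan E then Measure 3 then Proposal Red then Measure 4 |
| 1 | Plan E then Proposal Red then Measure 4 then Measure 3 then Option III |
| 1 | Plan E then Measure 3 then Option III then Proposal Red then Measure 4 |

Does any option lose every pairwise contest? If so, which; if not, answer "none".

Pairwise majorities:
Plan E–Proposal Red: Proposal Red 7–6.
Plan E vs Measure 3: Plan E wins 8–5.
Plan E vs Option III: Option III wins 9–4.
Plan E vs Measure 4: 8 to 5, Plan E.
Proposal Red vs Measure 3: Proposal Red preferred on 2+5+1 = 8 ballots; Proposal Red wins 8–5.
Proposal Red vs Option III: Option III wins 7–6.
Proposal Red vs Measure 4: Proposal Red, 11–2.
Measure 3–Option III: Option III 9–4.
Measure 3–Measure 4: Measure 3 12–1.
Option III vs Measure 4: Option III wins 10–3.
Measure 4 loses to every other option — it is the Condorcet loser.

Measure 4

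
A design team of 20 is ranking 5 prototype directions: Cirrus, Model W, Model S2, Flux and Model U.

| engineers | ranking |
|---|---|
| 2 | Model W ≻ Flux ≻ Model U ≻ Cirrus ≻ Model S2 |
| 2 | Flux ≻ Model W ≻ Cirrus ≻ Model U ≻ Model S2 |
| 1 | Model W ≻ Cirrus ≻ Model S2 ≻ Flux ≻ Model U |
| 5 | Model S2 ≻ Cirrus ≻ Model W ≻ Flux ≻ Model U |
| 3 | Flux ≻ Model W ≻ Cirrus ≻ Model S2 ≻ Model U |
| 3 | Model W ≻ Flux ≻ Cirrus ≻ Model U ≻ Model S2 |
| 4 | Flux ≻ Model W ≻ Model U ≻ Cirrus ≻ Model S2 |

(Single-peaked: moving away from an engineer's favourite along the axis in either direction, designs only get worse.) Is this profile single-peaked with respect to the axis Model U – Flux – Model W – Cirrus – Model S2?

yes

Axis positions: Model U=1, Flux=2, Model W=3, Cirrus=4, Model S2=5.
Type 1 (peak Model W at position 3): ranking walks positions 3-2-1-4-5, expanding outward from the peak — single-peaked.
Type 2 (peak Flux at position 2): ranking walks positions 2-3-4-1-5, expanding outward from the peak — single-peaked.
Type 3 (peak Model W at position 3): ranking walks positions 3-4-5-2-1, expanding outward from the peak — single-peaked.
Type 4 (peak Model S2 at position 5): ranking walks positions 5-4-3-2-1, expanding outward from the peak — single-peaked.
Type 5 (peak Flux at position 2): ranking walks positions 2-3-4-5-1, expanding outward from the peak — single-peaked.
Type 6 (peak Model W at position 3): ranking walks positions 3-2-4-1-5, expanding outward from the peak — single-peaked.
Type 7 (peak Flux at position 2): ranking walks positions 2-3-1-4-5, expanding outward from the peak — single-peaked.
Every ranking is single-peaked on this axis.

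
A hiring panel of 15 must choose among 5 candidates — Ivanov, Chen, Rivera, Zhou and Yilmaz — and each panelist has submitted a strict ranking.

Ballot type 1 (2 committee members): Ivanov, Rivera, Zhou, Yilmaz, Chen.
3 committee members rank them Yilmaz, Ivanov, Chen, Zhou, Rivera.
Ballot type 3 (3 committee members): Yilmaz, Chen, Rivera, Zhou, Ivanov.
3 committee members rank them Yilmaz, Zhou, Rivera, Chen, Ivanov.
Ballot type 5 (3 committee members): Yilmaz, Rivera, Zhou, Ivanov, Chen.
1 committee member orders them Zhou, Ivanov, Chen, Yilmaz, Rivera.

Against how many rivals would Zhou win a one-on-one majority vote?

Zhou against each rival (15 committee members):
Zhou vs Ivanov: Zhou, 10–5.
Zhou–Chen: Zhou 9–6.
Zhou vs Rivera: Rivera, 8–7.
Zhou vs Yilmaz: 2+1 = 3 for Zhou, 12 for Yilmaz — Yilmaz by 12–3.
Zhou beats Ivanov, Chen; loses to Rivera, Yilmaz — 2 pairwise wins.

2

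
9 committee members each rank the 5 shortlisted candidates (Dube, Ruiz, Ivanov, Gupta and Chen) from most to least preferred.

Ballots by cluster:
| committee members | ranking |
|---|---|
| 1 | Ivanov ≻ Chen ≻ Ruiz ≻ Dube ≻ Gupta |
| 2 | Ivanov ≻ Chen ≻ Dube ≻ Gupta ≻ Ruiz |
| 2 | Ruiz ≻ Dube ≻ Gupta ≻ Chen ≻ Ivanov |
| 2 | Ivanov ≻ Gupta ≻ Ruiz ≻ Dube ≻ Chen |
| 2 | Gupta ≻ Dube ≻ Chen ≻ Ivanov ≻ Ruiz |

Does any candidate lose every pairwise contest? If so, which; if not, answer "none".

none

Pairwise majorities:
Dube vs Ruiz: Dube preferred on 2+2 = 4 ballots; Ruiz wins 5–4.
Dube vs Ivanov: 2+2 = 4 for Dube, 5 for Ivanov — Ivanov by 5–4.
Dube–Gupta: Dube 5–4.
Dube vs Chen: Dube wins 6–3.
Ruiz vs Ivanov: 2 to 7, Ivanov.
Ruiz vs Gupta: Gupta wins 6–3.
Ruiz vs Chen: Chen, 5–4.
Ivanov vs Gupta: Ivanov wins 5–4.
Ivanov vs Chen: Ivanov, 5–4.
Gupta–Chen: Gupta 6–3.
Every candidate wins at least one matchup (Dube beats Gupta; Ruiz beats Dube; Ivanov beats Dube; Gupta beats Ruiz; Chen beats Ruiz), so there is no Condorcet loser.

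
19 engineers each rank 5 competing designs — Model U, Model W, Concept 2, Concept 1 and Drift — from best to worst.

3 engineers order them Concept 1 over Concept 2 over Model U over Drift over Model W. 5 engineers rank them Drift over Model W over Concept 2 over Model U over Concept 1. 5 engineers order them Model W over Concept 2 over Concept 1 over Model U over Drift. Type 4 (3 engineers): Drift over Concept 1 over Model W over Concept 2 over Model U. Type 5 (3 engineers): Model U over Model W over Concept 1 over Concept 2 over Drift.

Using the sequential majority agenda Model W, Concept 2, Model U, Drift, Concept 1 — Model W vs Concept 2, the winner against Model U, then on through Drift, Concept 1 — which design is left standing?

Concept 1

Round 1: Model W vs Concept 2 — 16–3, Model W advances.
Round 2: Model W vs Model U — 13–6, Model W advances.
Round 3: Model W vs Drift — 8–11, Drift advances.
Round 4: Drift vs Concept 1 — 8–11, Concept 1 advances.
Concept 1 survives the agenda.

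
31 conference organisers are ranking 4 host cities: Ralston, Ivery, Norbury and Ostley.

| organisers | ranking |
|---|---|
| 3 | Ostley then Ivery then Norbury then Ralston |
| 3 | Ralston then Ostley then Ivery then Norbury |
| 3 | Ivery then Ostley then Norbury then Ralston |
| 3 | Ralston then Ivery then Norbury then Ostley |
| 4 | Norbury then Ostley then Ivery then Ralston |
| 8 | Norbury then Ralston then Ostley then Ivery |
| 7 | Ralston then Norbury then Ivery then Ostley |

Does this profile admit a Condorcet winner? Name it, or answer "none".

Head-to-head results (31 organisers):
Ralston vs Ivery: Ralston, 21–10.
Ralston–Norbury: Norbury 18–13.
Ralston–Ostley: Ralston 21–10.
Ivery vs Norbury: Norbury, 19–12.
Ivery vs Ostley: Ostley, 18–13.
Norbury–Ostley: Norbury 22–9.
Norbury wins every pairwise contest, so Norbury is the Condorcet winner.

Norbury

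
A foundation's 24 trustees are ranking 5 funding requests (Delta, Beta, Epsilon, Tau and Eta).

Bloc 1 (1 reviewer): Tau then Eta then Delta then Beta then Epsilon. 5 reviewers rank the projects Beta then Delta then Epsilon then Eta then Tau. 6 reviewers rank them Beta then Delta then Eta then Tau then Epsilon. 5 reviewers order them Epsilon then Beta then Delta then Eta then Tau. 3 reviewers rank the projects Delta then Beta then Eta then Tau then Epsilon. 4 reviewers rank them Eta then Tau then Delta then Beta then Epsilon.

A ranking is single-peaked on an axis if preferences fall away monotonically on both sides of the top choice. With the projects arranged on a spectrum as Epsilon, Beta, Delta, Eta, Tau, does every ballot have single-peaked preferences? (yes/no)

Axis positions: Epsilon=1, Beta=2, Delta=3, Eta=4, Tau=5.
Bloc 1 (peak Tau at position 5): ranking walks positions 5-4-3-2-1, expanding outward from the peak — single-peaked.
Bloc 2 (peak Beta at position 2): ranking walks positions 2-3-1-4-5, expanding outward from the peak — single-peaked.
Bloc 3 (peak Beta at position 2): ranking walks positions 2-3-4-5-1, expanding outward from the peak — single-peaked.
Bloc 4 (peak Epsilon at position 1): ranking walks positions 1-2-3-4-5, expanding outward from the peak — single-peaked.
Bloc 5 (peak Delta at position 3): ranking walks positions 3-2-4-5-1, expanding outward from the peak — single-peaked.
Bloc 6 (peak Eta at position 4): ranking walks positions 4-5-3-2-1, expanding outward from the peak — single-peaked.
Every ranking is single-peaked on this axis.

yes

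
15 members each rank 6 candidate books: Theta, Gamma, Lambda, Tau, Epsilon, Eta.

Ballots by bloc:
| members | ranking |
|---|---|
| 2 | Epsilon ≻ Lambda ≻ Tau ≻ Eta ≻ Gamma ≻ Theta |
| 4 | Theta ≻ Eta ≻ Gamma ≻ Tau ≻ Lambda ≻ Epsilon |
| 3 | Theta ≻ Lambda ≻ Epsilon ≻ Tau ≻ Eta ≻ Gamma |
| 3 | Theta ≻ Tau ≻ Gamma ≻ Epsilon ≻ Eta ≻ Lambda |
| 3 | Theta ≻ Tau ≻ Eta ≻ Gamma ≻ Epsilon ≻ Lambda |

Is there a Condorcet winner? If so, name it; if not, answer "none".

Head-to-head results (15 members):
Theta vs Gamma: Theta is ranked higher on 4+3+3+3 = 13 ballots, Gamma on 2. Theta wins 13–2.
Theta vs Lambda: Theta preferred on 4+3+3+3 = 13 ballots; Theta wins 13–2.
Theta vs Tau: 13 to 2, Theta.
Theta vs Epsilon: 4+3+3+3 = 13 for Theta, 2 for Epsilon — Theta by 13–2.
Theta vs Eta: 13 to 2, Theta.
Gamma vs Lambda: Gamma is ranked higher on 4+3+3 = 10 ballots, Lambda on 5. Gamma wins 10–5.
Gamma vs Tau: Gamma is ranked higher on 4 ballots, Tau on 11. Tau wins 11–4.
Gamma vs Epsilon: 10 to 5, Gamma.
Gamma vs Eta: 3 to 12, Eta.
Lambda vs Tau: Lambda preferred on 2+3 = 5 ballots; Tau wins 10–5.
Lambda vs Epsilon: Lambda preferred on 4+3 = 7 ballots; Epsilon wins 8–7.
Lambda vs Eta: Lambda is ranked higher on 2+3 = 5 ballots, Eta on 10. Eta wins 10–5.
Tau vs Epsilon: 4+3+3 = 10 for Tau, 5 for Epsilon — Tau by 10–5.
Tau vs Eta: 2+3+3+3 = 11 for Tau, 4 for Eta — Tau by 11–4.
Epsilon vs Eta: Epsilon preferred on 2+3+3 = 8 ballots; Epsilon wins 8–7.
Theta defeats every rival head-to-head and is the Condorcet winner.

Theta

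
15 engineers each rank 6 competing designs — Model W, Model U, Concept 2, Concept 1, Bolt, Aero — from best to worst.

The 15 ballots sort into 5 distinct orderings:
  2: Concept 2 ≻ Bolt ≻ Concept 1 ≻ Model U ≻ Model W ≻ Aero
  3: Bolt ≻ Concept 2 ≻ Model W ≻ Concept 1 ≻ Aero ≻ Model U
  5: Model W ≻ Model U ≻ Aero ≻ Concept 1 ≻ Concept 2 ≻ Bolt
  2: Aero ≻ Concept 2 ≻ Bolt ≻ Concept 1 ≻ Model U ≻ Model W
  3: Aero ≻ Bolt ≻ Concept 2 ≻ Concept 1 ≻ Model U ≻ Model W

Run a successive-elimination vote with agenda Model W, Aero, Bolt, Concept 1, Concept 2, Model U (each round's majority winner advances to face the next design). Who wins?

Concept 2

Round 1: Model W vs Aero — 10–5, Model W advances.
Round 2: Model W vs Bolt — 5–10, Bolt advances.
Round 3: Bolt vs Concept 1 — 10–5, Bolt advances.
Round 4: Bolt vs Concept 2 — 6–9, Concept 2 advances.
Round 5: Concept 2 vs Model U — 10–5, Concept 2 advances.
Concept 2 survives the agenda.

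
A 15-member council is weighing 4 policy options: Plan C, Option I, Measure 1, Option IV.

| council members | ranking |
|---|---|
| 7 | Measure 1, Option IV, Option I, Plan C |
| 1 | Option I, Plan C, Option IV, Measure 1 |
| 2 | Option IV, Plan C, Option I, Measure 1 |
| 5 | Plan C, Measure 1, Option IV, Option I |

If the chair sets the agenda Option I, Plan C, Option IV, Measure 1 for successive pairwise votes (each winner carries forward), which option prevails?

Measure 1

Round 1: Option I vs Plan C — 8–7, Option I advances.
Round 2: Option I vs Option IV — 1–14, Option IV advances.
Round 3: Option IV vs Measure 1 — 3–12, Measure 1 advances.
Measure 1 survives the agenda.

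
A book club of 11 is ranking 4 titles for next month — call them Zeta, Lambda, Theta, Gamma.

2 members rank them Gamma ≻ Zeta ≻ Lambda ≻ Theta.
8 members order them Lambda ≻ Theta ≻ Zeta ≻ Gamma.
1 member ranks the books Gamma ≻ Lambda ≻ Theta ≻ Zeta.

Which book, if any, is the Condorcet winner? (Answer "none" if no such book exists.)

Lambda

Check each pair by majority over 11 ballots:
Zeta vs Lambda: Lambda wins 9–2.
Zeta vs Theta: Theta, 9–2.
Zeta vs Gamma: Zeta, 8–3.
Lambda vs Theta: Lambda wins 11–0.
Lambda vs Gamma: Lambda wins 8–3.
Theta–Gamma: Theta 8–3.
Lambda wins every pairwise contest, so Lambda is the Condorcet winner.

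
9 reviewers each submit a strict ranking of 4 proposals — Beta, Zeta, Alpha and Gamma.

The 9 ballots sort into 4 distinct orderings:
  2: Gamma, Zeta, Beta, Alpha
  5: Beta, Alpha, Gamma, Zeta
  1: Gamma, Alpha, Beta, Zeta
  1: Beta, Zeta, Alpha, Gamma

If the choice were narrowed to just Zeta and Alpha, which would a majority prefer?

Alpha

Ballots ranking Zeta above Alpha: 2 + 1 = 3.
Ballots ranking Alpha above Zeta: 9 − 3 = 6.
Alpha wins the head-to-head 6–3.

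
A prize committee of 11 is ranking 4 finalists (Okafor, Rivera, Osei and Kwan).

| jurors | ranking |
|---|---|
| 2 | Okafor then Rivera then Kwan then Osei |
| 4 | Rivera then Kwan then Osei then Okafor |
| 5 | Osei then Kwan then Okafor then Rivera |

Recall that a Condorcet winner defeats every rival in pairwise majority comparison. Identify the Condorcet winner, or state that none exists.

Pairwise majorities:
Okafor vs Rivera: 2+5 = 7 for Okafor, 4 for Rivera — Okafor by 7–4.
Okafor–Osei: Osei 9–2.
Okafor–Kwan: Kwan 9–2.
Rivera vs Osei: Rivera preferred on 2+4 = 6 ballots; Rivera wins 6–5.
Rivera vs Kwan: Rivera, 6–5.
Osei vs Kwan: 5 for Osei, 6 for Kwan — Kwan by 6–5.
Each nominee drops at least one matchup (Okafor loses to Osei; Rivera loses to Okafor; Osei loses to Rivera; Kwan loses to Rivera); the cycle Okafor > Rivera > Osei > Okafor rules out a Condorcet winner.

none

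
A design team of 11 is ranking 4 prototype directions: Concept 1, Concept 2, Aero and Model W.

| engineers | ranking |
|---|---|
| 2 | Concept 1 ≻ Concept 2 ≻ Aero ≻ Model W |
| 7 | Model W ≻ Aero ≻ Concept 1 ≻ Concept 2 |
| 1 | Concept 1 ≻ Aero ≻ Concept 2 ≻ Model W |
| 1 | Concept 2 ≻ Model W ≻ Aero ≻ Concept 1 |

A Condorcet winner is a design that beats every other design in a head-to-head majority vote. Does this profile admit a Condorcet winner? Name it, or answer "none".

Head-to-head results (11 engineers):
Concept 1 vs Concept 2: 2+7+1 = 10 for Concept 1, 1 for Concept 2 — Concept 1 by 10–1.
Concept 1 vs Aero: Concept 1 is ranked higher on 2+1 = 3 ballots, Aero on 8. Aero wins 8–3.
Concept 1 vs Model W: 2+1 = 3 for Concept 1, 8 for Model W — Model W by 8–3.
Concept 2 vs Aero: 2+1 = 3 for Concept 2, 8 for Aero — Aero by 8–3.
Concept 2 vs Model W: 2+1+1 = 4 for Concept 2, 7 for Model W — Model W by 7–4.
Aero vs Model W: 2+1 = 3 for Aero, 8 for Model W — Model W by 8–3.
Model W wins every pairwise contest, so Model W is the Condorcet winner.

Model W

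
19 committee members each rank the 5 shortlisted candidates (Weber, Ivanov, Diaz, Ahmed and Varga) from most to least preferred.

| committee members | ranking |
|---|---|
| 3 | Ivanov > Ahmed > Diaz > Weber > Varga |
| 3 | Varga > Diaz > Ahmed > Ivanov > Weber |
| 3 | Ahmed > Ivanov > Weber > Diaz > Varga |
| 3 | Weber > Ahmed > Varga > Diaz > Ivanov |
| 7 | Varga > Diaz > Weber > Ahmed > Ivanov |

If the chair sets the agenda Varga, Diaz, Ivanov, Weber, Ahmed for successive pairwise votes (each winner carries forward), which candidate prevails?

Varga

Round 1: Varga vs Diaz — 13–6, Varga advances.
Round 2: Varga vs Ivanov — 13–6, Varga advances.
Round 3: Varga vs Weber — 10–9, Varga advances.
Round 4: Varga vs Ahmed — 10–9, Varga advances.
Varga survives the agenda.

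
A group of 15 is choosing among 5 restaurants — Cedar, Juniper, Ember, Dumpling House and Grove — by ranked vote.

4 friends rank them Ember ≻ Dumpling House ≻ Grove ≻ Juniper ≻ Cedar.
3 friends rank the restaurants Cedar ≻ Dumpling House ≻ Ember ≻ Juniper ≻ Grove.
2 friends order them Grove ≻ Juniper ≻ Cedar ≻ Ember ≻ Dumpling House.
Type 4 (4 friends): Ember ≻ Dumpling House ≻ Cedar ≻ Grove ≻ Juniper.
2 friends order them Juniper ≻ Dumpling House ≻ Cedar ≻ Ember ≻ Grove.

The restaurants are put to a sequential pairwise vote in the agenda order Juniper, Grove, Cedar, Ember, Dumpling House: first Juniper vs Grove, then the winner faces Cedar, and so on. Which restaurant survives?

Round 1: Juniper vs Grove — 5–10, Grove advances.
Round 2: Grove vs Cedar — 6–9, Cedar advances.
Round 3: Cedar vs Ember — 7–8, Ember advances.
Round 4: Ember vs Dumpling House — 10–5, Ember advances.
The agenda winner is Ember.

Ember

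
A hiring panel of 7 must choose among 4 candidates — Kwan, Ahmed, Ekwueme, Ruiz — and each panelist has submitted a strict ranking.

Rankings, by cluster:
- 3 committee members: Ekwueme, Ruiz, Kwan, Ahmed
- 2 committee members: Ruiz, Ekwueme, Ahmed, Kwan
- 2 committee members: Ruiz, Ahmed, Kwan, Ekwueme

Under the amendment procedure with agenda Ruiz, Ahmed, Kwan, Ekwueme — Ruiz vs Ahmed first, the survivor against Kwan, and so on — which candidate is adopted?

Round 1: Ruiz vs Ahmed — 7–0, Ruiz advances.
Round 2: Ruiz vs Kwan — 7–0, Ruiz advances.
Round 3: Ruiz vs Ekwueme — 4–3, Ruiz advances.
Ruiz survives the agenda.

Ruiz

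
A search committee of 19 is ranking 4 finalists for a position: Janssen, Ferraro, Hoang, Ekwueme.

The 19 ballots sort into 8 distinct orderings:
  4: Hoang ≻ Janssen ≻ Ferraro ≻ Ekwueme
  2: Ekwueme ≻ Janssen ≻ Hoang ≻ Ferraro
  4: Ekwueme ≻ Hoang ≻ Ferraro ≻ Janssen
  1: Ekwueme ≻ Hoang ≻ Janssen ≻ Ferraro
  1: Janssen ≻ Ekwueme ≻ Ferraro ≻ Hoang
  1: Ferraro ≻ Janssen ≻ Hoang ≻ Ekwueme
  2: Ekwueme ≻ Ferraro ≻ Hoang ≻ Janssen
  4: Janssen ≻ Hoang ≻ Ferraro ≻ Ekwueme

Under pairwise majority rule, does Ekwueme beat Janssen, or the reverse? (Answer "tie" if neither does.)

Janssen

Ballots ranking Ekwueme above Janssen: 2 + 4 + 1 + 2 = 9.
Ballots ranking Janssen above Ekwueme: 19 − 9 = 10.
Janssen wins the head-to-head 10–9.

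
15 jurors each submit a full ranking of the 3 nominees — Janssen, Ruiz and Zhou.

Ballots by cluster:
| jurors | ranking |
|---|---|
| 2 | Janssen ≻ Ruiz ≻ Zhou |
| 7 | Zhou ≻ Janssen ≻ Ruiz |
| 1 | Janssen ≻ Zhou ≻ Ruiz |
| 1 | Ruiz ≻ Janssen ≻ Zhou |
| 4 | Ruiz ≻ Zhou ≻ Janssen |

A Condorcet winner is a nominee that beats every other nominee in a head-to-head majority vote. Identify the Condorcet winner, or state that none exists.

Zhou

Head-to-head results (15 jurors):
Janssen–Ruiz: Janssen 10–5.
Janssen vs Zhou: Zhou, 11–4.
Ruiz vs Zhou: Zhou wins 8–7.
Zhou defeats every rival head-to-head and is the Condorcet winner.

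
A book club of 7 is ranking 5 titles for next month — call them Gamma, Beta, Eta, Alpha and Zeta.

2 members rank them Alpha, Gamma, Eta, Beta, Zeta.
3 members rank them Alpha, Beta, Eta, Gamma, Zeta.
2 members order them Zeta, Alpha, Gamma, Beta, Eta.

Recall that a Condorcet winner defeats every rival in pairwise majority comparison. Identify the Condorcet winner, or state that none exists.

Alpha

Check each pair by majority over 7 ballots:
Gamma vs Beta: Gamma, 4–3.
Gamma vs Eta: Gamma wins 4–3.
Gamma–Alpha: Alpha 7–0.
Gamma–Zeta: Gamma 5–2.
Beta–Eta: Beta 5–2.
Beta–Alpha: Alpha 7–0.
Beta–Zeta: Beta 5–2.
Eta vs Alpha: Alpha, 7–0.
Eta vs Zeta: Eta wins 5–2.
Alpha–Zeta: Alpha 5–2.
Only Alpha has no losses; Alpha is the Condorcet winner.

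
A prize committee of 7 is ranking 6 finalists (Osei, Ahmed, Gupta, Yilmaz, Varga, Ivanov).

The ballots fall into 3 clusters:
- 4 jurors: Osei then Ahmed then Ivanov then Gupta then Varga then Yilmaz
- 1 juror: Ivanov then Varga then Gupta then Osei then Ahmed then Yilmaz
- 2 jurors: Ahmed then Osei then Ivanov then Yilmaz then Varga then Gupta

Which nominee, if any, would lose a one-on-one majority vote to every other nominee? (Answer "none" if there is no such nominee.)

Head-to-head results (7 jurors):
Osei vs Ahmed: Osei wins 5–2.
Osei vs Gupta: 6 to 1, Osei.
Osei vs Yilmaz: Osei, 7–0.
Osei vs Varga: Osei wins 6–1.
Osei–Ivanov: Osei 6–1.
Ahmed–Gupta: Ahmed 6–1.
Ahmed vs Yilmaz: 7 to 0, Ahmed.
Ahmed vs Varga: Ahmed, 6–1.
Ahmed vs Ivanov: 4+2 = 6 for Ahmed, 1 for Ivanov — Ahmed by 6–1.
Gupta vs Yilmaz: 5 to 2, Gupta.
Gupta vs Varga: Gupta is ranked higher on 4 ballots, Varga on 3. Gupta wins 4–3.
Gupta vs Ivanov: Ivanov wins 7–0.
Yilmaz vs Varga: 2 for Yilmaz, 5 for Varga — Varga by 5–2.
Yilmaz vs Ivanov: Ivanov wins 7–0.
Varga vs Ivanov: Varga is ranked higher on 0 ballots, Ivanov on 7. Ivanov wins 7–0.
Only Yilmaz has no wins; Yilmaz is the Condorcet loser.

Yilmaz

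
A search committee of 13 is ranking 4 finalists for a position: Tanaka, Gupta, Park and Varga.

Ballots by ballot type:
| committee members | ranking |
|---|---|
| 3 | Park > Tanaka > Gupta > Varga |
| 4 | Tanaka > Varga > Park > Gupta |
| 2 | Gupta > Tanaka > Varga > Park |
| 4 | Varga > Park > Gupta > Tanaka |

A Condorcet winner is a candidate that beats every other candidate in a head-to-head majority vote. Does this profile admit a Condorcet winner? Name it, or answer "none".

none

Pairwise majorities:
Tanaka vs Gupta: Tanaka preferred on 3+4 = 7 ballots; Tanaka wins 7–6.
Tanaka vs Park: Tanaka is ranked higher on 4+2 = 6 ballots, Park on 7. Park wins 7–6.
Tanaka vs Varga: Tanaka is ranked higher on 3+4+2 = 9 ballots, Varga on 4. Tanaka wins 9–4.
Gupta vs Park: 2 to 11, Park.
Gupta vs Varga: 5 to 8, Varga.
Park vs Varga: Park preferred on 3 ballots; Varga wins 10–3.
Each candidate drops at least one matchup (Tanaka loses to Park; Gupta loses to Tanaka; Park loses to Varga; Varga loses to Tanaka); the cycle Tanaka beats Varga beats Park beats Tanaka rules out a Condorcet winner.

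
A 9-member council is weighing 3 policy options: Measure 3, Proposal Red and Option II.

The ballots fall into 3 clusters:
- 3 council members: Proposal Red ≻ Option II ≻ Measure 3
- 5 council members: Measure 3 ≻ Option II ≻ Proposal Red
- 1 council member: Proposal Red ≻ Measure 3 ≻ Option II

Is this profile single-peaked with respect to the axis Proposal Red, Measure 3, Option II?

no

Axis positions: Proposal Red=1, Measure 3=2, Option II=3.
Cluster 1: ranking walks positions 1-3-2; Option II is ranked above Measure 3 even though Measure 3 lies between Option II and the peak Proposal Red on the axis — preferences dip and rise again. Not single-peaked.
Cluster 2 (peak Measure 3 at position 2): ranking walks positions 2-3-1, expanding outward from the peak — single-peaked.
Cluster 3 (peak Proposal Red at position 1): ranking walks positions 1-2-3, expanding outward from the peak — single-peaked.
Cluster 1 violates single-peakedness, so the profile is not single-peaked on this axis.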